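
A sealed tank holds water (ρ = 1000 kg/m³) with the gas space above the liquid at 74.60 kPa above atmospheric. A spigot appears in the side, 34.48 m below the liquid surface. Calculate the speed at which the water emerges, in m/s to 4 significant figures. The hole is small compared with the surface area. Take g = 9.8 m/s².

28.72 m/s

Take point 1 at the surface (v₁ ≈ 0) and point 2 at the hole (at atmospheric pressure). Bernoulli: P₁ + ρg h = P_atm + ½ρv₂².
With P₁ − P_atm = 74600 Pa, v₂ = √(2gh + 2ΔP/ρ) = √(2·9.8·34.48 + 2·74600/1000) = 28.72 m/s.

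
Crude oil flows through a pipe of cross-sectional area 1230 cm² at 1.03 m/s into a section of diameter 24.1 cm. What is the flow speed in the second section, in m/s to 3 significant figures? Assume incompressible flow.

v₂ = 2.78 m/s

Mass conservation (A₁v₁ = A₂v₂) gives v₂ = 1.03 × 1230/456 = 2.78 m/s.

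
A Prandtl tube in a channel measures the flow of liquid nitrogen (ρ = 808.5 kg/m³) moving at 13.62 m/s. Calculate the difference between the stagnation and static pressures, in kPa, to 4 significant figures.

74.99 kPa

At the stagnation point the flow is brought to rest, so Bernoulli gives P_stag − P_static = ½ρv².
ΔP = ½·808.5·13.62² = 74990 Pa.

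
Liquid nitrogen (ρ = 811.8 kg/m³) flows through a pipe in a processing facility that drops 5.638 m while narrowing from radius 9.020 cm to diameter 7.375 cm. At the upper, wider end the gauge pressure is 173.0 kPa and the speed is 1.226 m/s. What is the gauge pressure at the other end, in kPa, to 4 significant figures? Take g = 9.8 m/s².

P₂ ≈ 196.6 kPa

By continuity, v₂ = v₁·A₁/A₂ = 1.226·(255.6/42.72) = 7.336 m/s.
Bernoulli: P₁ + ½ρv₁² + ρg h₁ = P₂ + ½ρv₂² + ρg h₂, so P₂ = P₁ + ½ρ(v₁² − v₂²) − ρg(h₂ − h₁).
P₂ = 173000 + ½·811.8·(1.226² − 7.336²) − 811.8·9.8·(−5.638) = 173000 + (-21230) − (-44850) = 196600 Pa.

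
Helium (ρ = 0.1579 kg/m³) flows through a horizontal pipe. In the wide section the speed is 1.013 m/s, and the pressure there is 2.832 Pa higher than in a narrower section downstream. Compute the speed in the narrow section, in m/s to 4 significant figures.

Horizontal Bernoulli: P₁ + ½ρv₁² = P₂ + ½ρv₂², so v₂² = v₁² + 2(P₁ − P₂)/ρ.
v₂ = √(1.013² + 2·2.832/0.1579) = √(1.026 + 35.87) = 6.074 m/s.

v₂ = 6.074 m/s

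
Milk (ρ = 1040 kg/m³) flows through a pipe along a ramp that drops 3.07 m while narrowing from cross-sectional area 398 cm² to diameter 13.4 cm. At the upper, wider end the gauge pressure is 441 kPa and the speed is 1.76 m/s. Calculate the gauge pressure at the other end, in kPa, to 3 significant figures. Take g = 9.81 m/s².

461 kPa

Mass conservation (A₁v₁ = A₂v₂) gives v₂ = 1.76 × 398/141 = 4.97 m/s.
Energy conservation along the streamline gives P₂ = P₁ − ½ρ(v₂² − v₁²) − ρg(h₂ − h₁).
P₂ = 441000 + ½·1040·(1.76² − 4.97²) − 1040·9.81·(−3.07) = 441000 + (-11200) − (-31300) = 461000 Pa.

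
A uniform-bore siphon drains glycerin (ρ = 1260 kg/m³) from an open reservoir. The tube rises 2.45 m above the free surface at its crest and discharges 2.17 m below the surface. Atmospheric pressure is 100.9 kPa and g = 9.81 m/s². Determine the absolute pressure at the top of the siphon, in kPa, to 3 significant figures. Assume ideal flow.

P_top ≈ 43.8 kPa

Bernoulli surface→outlet gives ½v² = g·h_out, so v = √(2·9.81·2.17) = 6.52 m/s.
Continuity keeps v the same throughout the tube; from surface to crest, P_atm + 0 = P_top + ½ρv² + ρg·h_top.
P_top = 100900 − ½·1260·6.52² − 1260·9.81·2.45 = 43800 Pa.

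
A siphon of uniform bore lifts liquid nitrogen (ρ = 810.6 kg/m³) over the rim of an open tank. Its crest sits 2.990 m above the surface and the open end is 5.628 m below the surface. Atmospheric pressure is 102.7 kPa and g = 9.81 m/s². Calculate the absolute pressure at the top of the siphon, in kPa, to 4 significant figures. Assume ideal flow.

P_top ≈ 34.17 kPa

The outlet speed comes from Torricelli: v = √(2g·5.628) = 10.51 m/s.
The bore is uniform, so the speed at the crest is the same v. Bernoulli surface→crest: P_atm = P_top + ½ρv² + ρg·h_top.
P_top = 102700 − ½·810.6·10.51² − 810.6·9.81·2.990 = 34170 Pa.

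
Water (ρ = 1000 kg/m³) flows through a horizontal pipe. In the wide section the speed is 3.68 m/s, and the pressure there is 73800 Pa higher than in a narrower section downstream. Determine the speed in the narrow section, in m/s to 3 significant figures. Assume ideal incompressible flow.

v₂ ≈ 12.7 m/s

Along the level pipe P + ½ρv² is conserved, hence v₂² = v₁² + 2(P₁ − P₂)/ρ.
v₂ = √(3.68² + 2·73800/1000) = √(13.5 + 148) = 12.7 m/s.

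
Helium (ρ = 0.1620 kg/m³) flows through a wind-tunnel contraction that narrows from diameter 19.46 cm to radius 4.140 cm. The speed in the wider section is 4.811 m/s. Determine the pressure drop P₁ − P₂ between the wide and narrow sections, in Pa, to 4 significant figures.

55.33 Pa

Continuity gives A₁v₁ = A₂v₂, so v₂ = (297.4 cm²)/(53.85 cm²) × 4.811 m/s = 26.57 m/s.
Bernoulli (h₁ = h₂): P₁ − P₂ = ½ρ(v₂² − v₁²).
P₁ − P₂ = ½·0.1620·(26.57² − 4.811²) = ½·0.1620·683.0 = 55.33 Pa.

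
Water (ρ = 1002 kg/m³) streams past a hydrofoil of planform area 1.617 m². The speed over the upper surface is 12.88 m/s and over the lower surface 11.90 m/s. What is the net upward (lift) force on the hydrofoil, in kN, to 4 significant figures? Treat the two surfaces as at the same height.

F ≈ 19.67 kN

From P + ½ρv² = const at equal height, P_low − P_up = ½ρ(v_up² − v_low²).
ΔP = ½·1002·(12.88² − 11.90²) = 12170 Pa.
Lift = ΔP · A = 12170 × 1.617 = 19670 N.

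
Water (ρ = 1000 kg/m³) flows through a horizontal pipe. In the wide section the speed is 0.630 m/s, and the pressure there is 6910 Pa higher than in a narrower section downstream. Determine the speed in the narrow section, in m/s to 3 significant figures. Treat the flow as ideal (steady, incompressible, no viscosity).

v₂ = 3.77 m/s

Horizontal Bernoulli: P₁ + ½ρv₁² = P₂ + ½ρv₂², so v₂² = v₁² + 2(P₁ − P₂)/ρ.
v₂ = √(0.630² + 2·6910/1000) = √(0.397 + 13.8) = 3.77 m/s.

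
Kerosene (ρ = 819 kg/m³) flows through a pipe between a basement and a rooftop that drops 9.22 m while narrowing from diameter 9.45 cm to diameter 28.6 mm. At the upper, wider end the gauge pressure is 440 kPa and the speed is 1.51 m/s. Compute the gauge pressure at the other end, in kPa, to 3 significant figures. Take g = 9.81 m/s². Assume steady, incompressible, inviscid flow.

Mass conservation (A₁v₁ = A₂v₂) gives v₂ = 1.51 × 70.1/6.42 = 16.5 m/s.
Energy conservation along the streamline gives P₂ = P₁ − ½ρ(v₂² − v₁²) − ρg(h₂ − h₁).
P₂ = 440000 + ½·819·(1.51² − 16.5²) − 819·9.81·(−9.22) = 440000 + (-110000) − (-74100) = 404000 Pa.

P₂ ≈ 404 kPa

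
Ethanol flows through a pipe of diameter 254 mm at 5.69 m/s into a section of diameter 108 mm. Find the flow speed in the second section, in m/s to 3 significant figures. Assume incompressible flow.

v₂ ≈ 31.5 m/s

The volume flow rate is constant, so v₂ = (A₁/A₂)v₁ = (507/91.6)·5.69 = 31.5 m/s.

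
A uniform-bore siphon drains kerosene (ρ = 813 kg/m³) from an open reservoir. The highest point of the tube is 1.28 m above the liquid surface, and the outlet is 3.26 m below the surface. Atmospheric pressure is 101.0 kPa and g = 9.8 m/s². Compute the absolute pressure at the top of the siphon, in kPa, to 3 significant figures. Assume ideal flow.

From the surface to the outlet (both open to atmosphere, surface at rest): v = √(2g·h_out) = √(2·9.8·3.26) = 7.99 m/s.
With constant cross-section the crest speed equals v; applying Bernoulli from the surface up to the crest, P_top = P_atm − ½ρv² − ρg·h_top.
P_top = 101000 − ½·813·7.99² − 813·9.8·1.28 = 64800 Pa.

P_top = 64.8 kPa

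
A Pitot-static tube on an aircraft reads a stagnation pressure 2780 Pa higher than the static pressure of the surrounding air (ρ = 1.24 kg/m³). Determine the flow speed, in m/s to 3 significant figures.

Bernoulli between the free stream and the stagnation point: ½ρv² = P_stag − P_static.
v = √(2ΔP/ρ) = √(2·2780/1.24) = 67.0 m/s.

67.0 m/s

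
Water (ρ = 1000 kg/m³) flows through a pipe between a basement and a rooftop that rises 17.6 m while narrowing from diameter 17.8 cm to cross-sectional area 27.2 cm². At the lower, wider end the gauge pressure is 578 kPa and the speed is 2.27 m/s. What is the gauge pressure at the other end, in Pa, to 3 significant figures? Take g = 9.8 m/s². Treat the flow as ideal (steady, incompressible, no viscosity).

192000 Pa

Mass conservation (A₁v₁ = A₂v₂) gives v₂ = 2.27 × 249/27.2 = 20.8 m/s.
Bernoulli: P₁ + ½ρv₁² + ρg h₁ = P₂ + ½ρv₂² + ρg h₂, so P₂ = P₁ + ½ρ(v₁² − v₂²) − ρg(h₂ − h₁).
P₂ = 578000 + ½·1000·(2.27² − 20.8²) − 1000·9.8·(+17.6) = 578000 + (-213000) − (172000) = 192000 Pa.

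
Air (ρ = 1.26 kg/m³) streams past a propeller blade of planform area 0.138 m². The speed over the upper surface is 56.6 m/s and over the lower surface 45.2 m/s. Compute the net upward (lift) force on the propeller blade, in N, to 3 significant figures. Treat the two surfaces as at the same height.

With equal heights on the two surfaces, Bernoulli gives P_lower − P_upper = ½ρ(v_upper² − v_lower²).
ΔP = ½·1.26·(56.6² − 45.2²) = 731 Pa.
Lift = ΔP · A = 731 × 0.138 = 101 N.

F ≈ 101 N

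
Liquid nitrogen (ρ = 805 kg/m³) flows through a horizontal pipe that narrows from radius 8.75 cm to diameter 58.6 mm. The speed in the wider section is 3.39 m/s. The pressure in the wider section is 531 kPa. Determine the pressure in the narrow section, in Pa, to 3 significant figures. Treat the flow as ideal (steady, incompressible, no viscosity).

168000 Pa

Continuity gives A₁v₁ = A₂v₂, so v₂ = (241 cm²)/(27.0 cm²) × 3.39 m/s = 30.2 m/s.
With no height change, Bernoulli's equation is P₁ + ½ρv₁² = P₂ + ½ρv₂².
P₂ = P₁ − ½ρ(v₂² − v₁²) = 531000 − ½·805·(30.2² − 3.39²) = 531000 − 363000 = 168000 Pa.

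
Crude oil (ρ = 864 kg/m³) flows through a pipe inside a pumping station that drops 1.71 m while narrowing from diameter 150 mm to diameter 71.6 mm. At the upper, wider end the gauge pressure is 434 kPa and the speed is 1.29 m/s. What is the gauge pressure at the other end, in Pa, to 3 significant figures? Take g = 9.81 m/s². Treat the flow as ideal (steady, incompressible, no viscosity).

435000 Pa

Continuity gives A₁v₁ = A₂v₂, so v₂ = (177 cm²)/(40.3 cm²) × 1.29 m/s = 5.66 m/s.
Applying Bernoulli between the two ends and solving for P₂: P₂ = P₁ + ½ρ(v₁² − v₂²) − ρgΔh.
P₂ = 434000 + ½·864·(1.29² − 5.66²) − 864·9.81·(−1.71) = 434000 + (-13100) − (-14500) = 435000 Pa.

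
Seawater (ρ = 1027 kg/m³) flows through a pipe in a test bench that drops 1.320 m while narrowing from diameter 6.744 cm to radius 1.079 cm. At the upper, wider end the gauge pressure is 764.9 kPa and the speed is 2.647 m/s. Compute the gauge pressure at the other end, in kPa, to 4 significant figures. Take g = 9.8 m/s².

P₂ ≈ 438.6 kPa

By continuity, v₂ = v₁·A₁/A₂ = 2.647·(35.72/3.658) = 25.85 m/s.
Applying Bernoulli between the two ends and solving for P₂: P₂ = P₁ + ½ρ(v₁² − v₂²) − ρgΔh.
P₂ = 764900 + ½·1027·(2.647² − 25.85²) − 1027·9.8·(−1.320) = 764900 + (-339600) − (-13290) = 438600 Pa.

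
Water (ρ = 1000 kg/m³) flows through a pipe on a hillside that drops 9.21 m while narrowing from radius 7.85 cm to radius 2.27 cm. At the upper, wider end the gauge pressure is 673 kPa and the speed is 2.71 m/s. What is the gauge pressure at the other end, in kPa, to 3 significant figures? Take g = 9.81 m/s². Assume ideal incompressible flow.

P₂ ≈ 242 kPa

Mass conservation (A₁v₁ = A₂v₂) gives v₂ = 2.71 × 194/16.2 = 32.4 m/s.
Applying Bernoulli between the two ends and solving for P₂: P₂ = P₁ + ½ρ(v₁² − v₂²) − ρgΔh.
P₂ = 673000 + ½·1000·(2.71² − 32.4²) − 1000·9.81·(−9.21) = 673000 + (-521000) − (-90400) = 242000 Pa.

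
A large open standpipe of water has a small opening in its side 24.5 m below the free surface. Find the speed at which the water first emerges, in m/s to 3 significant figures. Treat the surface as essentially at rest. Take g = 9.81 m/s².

Bernoulli from surface to hole (P equal, v_surface ≈ 0): v = √(2gh) = √(2×9.81×24.5) = 21.9 m/s.

v ≈ 21.9 m/s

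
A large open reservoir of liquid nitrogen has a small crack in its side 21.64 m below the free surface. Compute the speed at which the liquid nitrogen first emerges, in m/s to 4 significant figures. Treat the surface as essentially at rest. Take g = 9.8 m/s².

v ≈ 20.59 m/s

Torricelli's result v = √(2gh) gives v = √(2·9.8·21.64) = 20.59 m/s.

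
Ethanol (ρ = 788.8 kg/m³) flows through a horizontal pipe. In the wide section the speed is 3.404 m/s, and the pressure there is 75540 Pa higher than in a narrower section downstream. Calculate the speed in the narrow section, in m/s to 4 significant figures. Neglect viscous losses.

Along the level pipe P + ½ρv² is conserved, hence v₂² = v₁² + 2(P₁ − P₂)/ρ.
v₂ = √(3.404² + 2·75540/788.8) = √(11.59 + 191.5) = 14.25 m/s.

v₂ ≈ 14.25 m/s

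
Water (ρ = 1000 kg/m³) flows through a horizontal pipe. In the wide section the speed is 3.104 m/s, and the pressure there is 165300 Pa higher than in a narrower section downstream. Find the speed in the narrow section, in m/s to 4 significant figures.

v₂ = 18.45 m/s

Horizontal Bernoulli: P₁ + ½ρv₁² = P₂ + ½ρv₂², so v₂² = v₁² + 2(P₁ − P₂)/ρ.
v₂ = √(3.104² + 2·165300/1000) = √(9.635 + 330.6) = 18.45 m/s.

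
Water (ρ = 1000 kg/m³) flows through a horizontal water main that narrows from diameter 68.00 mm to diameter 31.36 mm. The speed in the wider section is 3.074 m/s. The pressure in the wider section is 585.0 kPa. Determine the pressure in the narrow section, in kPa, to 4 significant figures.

485.3 kPa

Continuity gives A₁v₁ = A₂v₂, so v₂ = (36.32 cm²)/(7.724 cm²) × 3.074 m/s = 14.45 m/s.
The pipe is horizontal, so Bernoulli reduces to P₁ + ½ρv₁² = P₂ + ½ρv₂².
P₂ = P₁ − ½ρ(v₂² − v₁²) = 585000 − ½·1000·(14.45² − 3.074²) = 585000 − 99730 = 485300 Pa.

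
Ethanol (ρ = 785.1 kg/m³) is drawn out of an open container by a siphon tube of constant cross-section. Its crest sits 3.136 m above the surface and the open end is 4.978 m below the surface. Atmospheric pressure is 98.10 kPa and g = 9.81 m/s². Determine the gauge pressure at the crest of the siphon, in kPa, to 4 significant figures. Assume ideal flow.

P_gauge ≈ -62.49 kPa

Bernoulli surface→outlet gives ½v² = g·h_out, so v = √(2·9.81·4.978) = 9.883 m/s.
The bore is uniform, so the speed at the crest is the same v. Bernoulli surface→crest: P_atm = P_top + ½ρv² + ρg·h_top.
P_top = 98100 − ½·785.1·9.883² − 785.1·9.81·3.136 = 35610 Pa. So P_gauge = P_top − P_atm = -62490 Pa.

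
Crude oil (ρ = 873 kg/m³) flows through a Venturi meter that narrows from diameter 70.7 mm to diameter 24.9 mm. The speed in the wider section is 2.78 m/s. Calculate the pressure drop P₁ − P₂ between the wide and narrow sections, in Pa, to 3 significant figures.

Mass conservation (A₁v₁ = A₂v₂) gives v₂ = 2.78 × 39.3/4.87 = 22.4 m/s.
With no height change, Bernoulli's equation is P₁ + ½ρv₁² = P₂ + ½ρv₂².
P₁ − P₂ = ½·873·(22.4² − 2.78²) = ½·873·495 = 216000 Pa.

ΔP ≈ 216000 Pa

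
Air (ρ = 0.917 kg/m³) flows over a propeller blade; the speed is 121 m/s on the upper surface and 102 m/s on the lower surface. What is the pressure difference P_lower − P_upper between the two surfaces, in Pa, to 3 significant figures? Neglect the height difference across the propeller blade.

Bernoulli (same height): P_lower − P_upper = ½ρ(v_upper² − v_lower²).
ΔP = ½·0.917·(121² − 102²) = 1940 Pa.

1940 Pa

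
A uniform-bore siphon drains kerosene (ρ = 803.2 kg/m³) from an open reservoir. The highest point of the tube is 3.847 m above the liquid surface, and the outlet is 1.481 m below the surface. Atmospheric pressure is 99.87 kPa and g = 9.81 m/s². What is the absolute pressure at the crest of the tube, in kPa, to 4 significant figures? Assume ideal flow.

From the surface to the outlet (both open to atmosphere, surface at rest): v = √(2g·h_out) = √(2·9.81·1.481) = 5.390 m/s.
Continuity keeps v the same throughout the tube; from surface to crest, P_atm + 0 = P_top + ½ρv² + ρg·h_top.
P_top = 99870 − ½·803.2·5.390² − 803.2·9.81·3.847 = 57890 Pa.

P_top ≈ 57.89 kPa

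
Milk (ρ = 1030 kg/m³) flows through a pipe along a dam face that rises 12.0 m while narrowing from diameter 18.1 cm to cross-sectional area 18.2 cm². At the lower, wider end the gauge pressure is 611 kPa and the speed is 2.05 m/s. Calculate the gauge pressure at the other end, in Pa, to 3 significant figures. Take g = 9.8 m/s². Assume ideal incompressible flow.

Continuity gives A₁v₁ = A₂v₂, so v₂ = (257 cm²)/(18.2 cm²) × 2.05 m/s = 29.0 m/s.
Energy conservation along the streamline gives P₂ = P₁ − ½ρ(v₂² − v₁²) − ρg(h₂ − h₁).
P₂ = 611000 + ½·1030·(2.05² − 29.0²) − 1030·9.8·(+12.0) = 611000 + (-430000) − (121000) = 59500 Pa.

59500 Pa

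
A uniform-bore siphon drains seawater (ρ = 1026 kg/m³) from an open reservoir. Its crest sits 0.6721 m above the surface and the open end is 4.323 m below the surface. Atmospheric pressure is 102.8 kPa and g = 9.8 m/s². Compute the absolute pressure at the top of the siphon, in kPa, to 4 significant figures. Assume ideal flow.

Bernoulli surface→outlet gives ½v² = g·h_out, so v = √(2·9.8·4.323) = 9.205 m/s.
Continuity keeps v the same throughout the tube; from surface to crest, P_atm + 0 = P_top + ½ρv² + ρg·h_top.
P_top = 102800 − ½·1026·9.205² − 1026·9.8·0.6721 = 52580 Pa.

P_top = 52.58 kPa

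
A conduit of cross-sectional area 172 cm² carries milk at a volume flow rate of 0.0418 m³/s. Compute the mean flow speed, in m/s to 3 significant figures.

Q = 0.0418 m³/s = 0.0418 m³/s.
v = Q/A = 0.0418 / 0.0172 = 2.43 m/s.

v ≈ 2.43 m/s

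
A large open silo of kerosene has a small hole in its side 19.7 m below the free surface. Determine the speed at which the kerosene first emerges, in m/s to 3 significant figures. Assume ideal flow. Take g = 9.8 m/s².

v ≈ 19.6 m/s

With the surface at rest and both surface and jet at atmospheric pressure, Bernoulli gives ρg h = ½ρv², so v = √(2gh) = √(2·9.8·19.7) = 19.6 m/s.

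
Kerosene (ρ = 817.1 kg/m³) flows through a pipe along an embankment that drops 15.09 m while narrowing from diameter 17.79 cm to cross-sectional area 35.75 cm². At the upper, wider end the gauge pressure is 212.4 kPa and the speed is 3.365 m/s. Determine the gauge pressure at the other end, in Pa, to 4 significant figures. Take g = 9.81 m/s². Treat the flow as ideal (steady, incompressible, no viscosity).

By continuity, v₂ = v₁·A₁/A₂ = 3.365·(248.6/35.75) = 23.40 m/s.
Applying Bernoulli between the two ends and solving for P₂: P₂ = P₁ + ½ρ(v₁² − v₂²) − ρgΔh.
P₂ = 212400 + ½·817.1·(3.365² − 23.40²) − 817.1·9.81·(−15.09) = 212400 + (-219000) − (-121000) = 114300 Pa.

114300 Pa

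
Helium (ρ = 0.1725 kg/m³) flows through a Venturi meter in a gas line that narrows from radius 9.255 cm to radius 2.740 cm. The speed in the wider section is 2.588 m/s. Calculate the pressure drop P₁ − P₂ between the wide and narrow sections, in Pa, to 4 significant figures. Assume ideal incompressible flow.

Mass conservation (A₁v₁ = A₂v₂) gives v₂ = 2.588 × 269.1/23.59 = 29.53 m/s.
The pipe is horizontal, so Bernoulli reduces to P₁ + ½ρv₁² = P₂ + ½ρv₂².
P₁ − P₂ = ½·0.1725·(29.53² − 2.588²) = ½·0.1725·865.1 = 74.62 Pa.

ΔP = 74.62 Pa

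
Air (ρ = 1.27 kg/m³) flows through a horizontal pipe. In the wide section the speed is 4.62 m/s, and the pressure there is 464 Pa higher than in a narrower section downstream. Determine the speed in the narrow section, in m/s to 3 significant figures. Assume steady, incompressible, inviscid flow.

With h₁ = h₂, rearranging Bernoulli gives v₂ = √(v₁² + 2ΔP/ρ).
v₂ = √(4.62² + 2·464/1.27) = √(21.3 + 731) = 27.4 m/s.

27.4 m/s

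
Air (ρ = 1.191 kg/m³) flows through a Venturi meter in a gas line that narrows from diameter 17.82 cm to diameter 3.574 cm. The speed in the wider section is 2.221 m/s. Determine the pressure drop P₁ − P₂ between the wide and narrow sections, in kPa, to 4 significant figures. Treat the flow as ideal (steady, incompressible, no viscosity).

ΔP = 1.813 kPa

By continuity, v₂ = v₁·A₁/A₂ = 2.221·(249.4/10.03) = 55.21 m/s.
With no height change, Bernoulli's equation is P₁ + ½ρv₁² = P₂ + ½ρv₂².
P₁ − P₂ = ½·1.191·(55.21² − 2.221²) = ½·1.191·3044 = 1813 Pa.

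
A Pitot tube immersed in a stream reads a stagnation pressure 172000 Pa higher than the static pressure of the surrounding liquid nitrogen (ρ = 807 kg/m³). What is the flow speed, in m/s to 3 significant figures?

v ≈ 20.6 m/s

The dynamic pressure equals the rise in static pressure at the stagnation point: ΔP = ½ρv².
v = √(2ΔP/ρ) = √(2·172000/807) = 20.6 m/s.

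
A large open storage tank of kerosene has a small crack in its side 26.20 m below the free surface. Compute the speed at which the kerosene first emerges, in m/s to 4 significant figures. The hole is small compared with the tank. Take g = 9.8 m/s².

Bernoulli from surface to hole (P equal, v_surface ≈ 0): v = √(2gh) = √(2×9.8×26.20) = 22.66 m/s.

v = 22.66 m/s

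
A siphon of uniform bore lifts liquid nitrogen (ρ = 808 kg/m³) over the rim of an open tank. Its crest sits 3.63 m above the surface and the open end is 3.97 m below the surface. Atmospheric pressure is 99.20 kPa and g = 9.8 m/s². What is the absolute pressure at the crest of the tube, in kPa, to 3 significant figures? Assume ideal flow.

Bernoulli surface→outlet gives ½v² = g·h_out, so v = √(2·9.8·3.97) = 8.82 m/s.
With constant cross-section the crest speed equals v; applying Bernoulli from the surface up to the crest, P_top = P_atm − ½ρv² − ρg·h_top.
P_top = 99200 − ½·808·8.82² − 808·9.8·3.63 = 39000 Pa.

39.0 kPa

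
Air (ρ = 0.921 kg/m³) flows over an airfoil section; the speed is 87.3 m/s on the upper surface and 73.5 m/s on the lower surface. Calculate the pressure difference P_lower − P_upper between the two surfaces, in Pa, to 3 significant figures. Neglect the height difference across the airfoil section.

The pressure is lower where the speed is higher: ΔP = ½ρ(v_up² − v_low²).
ΔP = ½·0.921·(87.3² − 73.5²) = 1020 Pa.

ΔP ≈ 1020 Pa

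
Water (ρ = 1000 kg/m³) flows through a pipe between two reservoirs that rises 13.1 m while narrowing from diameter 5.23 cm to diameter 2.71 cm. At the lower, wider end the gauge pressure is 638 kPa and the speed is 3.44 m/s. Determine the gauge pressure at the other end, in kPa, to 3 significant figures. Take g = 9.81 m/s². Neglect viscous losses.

Continuity gives A₁v₁ = A₂v₂, so v₂ = (21.5 cm²)/(5.77 cm²) × 3.44 m/s = 12.8 m/s.
Bernoulli: P₁ + ½ρv₁² + ρg h₁ = P₂ + ½ρv₂² + ρg h₂, so P₂ = P₁ + ½ρ(v₁² − v₂²) − ρg(h₂ − h₁).
P₂ = 638000 + ½·1000·(3.44² − 12.8²) − 1000·9.81·(+13.1) = 638000 + (-76200) − (129000) = 433000 Pa.

P₂ ≈ 433 kPa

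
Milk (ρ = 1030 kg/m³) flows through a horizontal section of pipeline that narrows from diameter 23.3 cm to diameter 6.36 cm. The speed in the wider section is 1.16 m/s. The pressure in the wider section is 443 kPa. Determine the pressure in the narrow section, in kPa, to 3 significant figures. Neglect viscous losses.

319 kPa

The volume flow rate is constant, so v₂ = (A₁/A₂)v₁ = (426/31.8)·1.16 = 15.6 m/s.
With no height change, Bernoulli's equation is P₁ + ½ρv₁² = P₂ + ½ρv₂².
P₂ = P₁ − ½ρ(v₂² − v₁²) = 443000 − ½·1030·(15.6² − 1.16²) = 443000 − 124000 = 319000 Pa.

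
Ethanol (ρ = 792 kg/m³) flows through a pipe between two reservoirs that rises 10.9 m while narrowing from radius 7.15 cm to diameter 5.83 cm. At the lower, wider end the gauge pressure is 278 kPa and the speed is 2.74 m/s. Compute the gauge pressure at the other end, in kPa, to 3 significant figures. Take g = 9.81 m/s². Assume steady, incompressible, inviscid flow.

The volume flow rate is constant, so v₂ = (A₁/A₂)v₁ = (161/26.7)·2.74 = 16.5 m/s.
Energy conservation along the streamline gives P₂ = P₁ − ½ρ(v₂² − v₁²) − ρg(h₂ − h₁).
P₂ = 278000 + ½·792·(2.74² − 16.5²) − 792·9.81·(+10.9) = 278000 + (-105000) − (84700) = 88700 Pa.

P₂ ≈ 88.7 kPa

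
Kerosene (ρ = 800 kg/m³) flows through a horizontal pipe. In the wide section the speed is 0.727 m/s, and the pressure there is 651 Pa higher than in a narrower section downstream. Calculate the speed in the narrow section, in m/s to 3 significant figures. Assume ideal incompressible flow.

v₂ ≈ 1.47 m/s

Horizontal Bernoulli: P₁ + ½ρv₁² = P₂ + ½ρv₂², so v₂² = v₁² + 2(P₁ − P₂)/ρ.
v₂ = √(0.727² + 2·651/800) = √(0.529 + 1.63) = 1.47 m/s.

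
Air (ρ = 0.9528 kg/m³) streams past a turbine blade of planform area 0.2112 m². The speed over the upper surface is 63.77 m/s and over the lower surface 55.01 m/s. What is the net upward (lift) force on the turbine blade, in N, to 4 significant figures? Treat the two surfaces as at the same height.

104.7 N

With equal heights on the two surfaces, Bernoulli gives P_lower − P_upper = ½ρ(v_upper² − v_lower²).
ΔP = ½·0.9528·(63.77² − 55.01²) = 495.7 Pa.
Lift = ΔP · A = 495.7 × 0.2112 = 104.7 N.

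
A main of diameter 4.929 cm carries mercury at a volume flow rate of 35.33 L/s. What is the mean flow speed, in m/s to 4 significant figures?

Q = 35.33 L/s = 0.03533 m³/s.
v = Q/A = 0.03533 / 0.001908 = 18.52 m/s.

v ≈ 18.52 m/s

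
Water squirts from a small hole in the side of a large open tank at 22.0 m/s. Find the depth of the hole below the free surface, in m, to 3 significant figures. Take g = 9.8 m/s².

h ≈ 24.7 m

Inverting v = √(2gh) gives h = v² / 2g.
h = 22.0²/(2·9.8) = 484/19.60 = 24.7 m.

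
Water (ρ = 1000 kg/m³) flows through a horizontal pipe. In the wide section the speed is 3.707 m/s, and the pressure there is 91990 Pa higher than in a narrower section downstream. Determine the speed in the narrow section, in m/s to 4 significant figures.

14.06 m/s

Horizontal Bernoulli: P₁ + ½ρv₁² = P₂ + ½ρv₂², so v₂² = v₁² + 2(P₁ − P₂)/ρ.
v₂ = √(3.707² + 2·91990/1000) = √(13.74 + 184.0) = 14.06 m/s.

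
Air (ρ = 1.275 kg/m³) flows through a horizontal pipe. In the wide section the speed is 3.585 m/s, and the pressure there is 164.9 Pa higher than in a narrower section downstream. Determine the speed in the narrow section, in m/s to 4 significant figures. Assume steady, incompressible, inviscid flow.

With h₁ = h₂, rearranging Bernoulli gives v₂ = √(v₁² + 2ΔP/ρ).
v₂ = √(3.585² + 2·164.9/1.275) = √(12.85 + 258.7) = 16.48 m/s.

v₂ = 16.48 m/s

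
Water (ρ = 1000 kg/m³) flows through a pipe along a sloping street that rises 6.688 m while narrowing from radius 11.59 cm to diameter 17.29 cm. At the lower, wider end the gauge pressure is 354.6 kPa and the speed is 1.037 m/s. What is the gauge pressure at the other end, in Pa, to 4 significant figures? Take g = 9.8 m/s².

287900 Pa

By continuity, v₂ = v₁·A₁/A₂ = 1.037·(422.0/234.8) = 1.864 m/s.
Applying Bernoulli between the two ends and solving for P₂: P₂ = P₁ + ½ρ(v₁² − v₂²) − ρgΔh.
P₂ = 354600 + ½·1000·(1.037² − 1.864²) − 1000·9.8·(+6.688) = 354600 + (-1199) − (65540) = 287900 Pa.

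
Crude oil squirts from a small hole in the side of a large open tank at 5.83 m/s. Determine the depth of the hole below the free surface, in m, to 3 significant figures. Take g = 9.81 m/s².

For a small hole in a large open tank, ½v² = gh, giving h = v²/(2g).
h = 5.83²/(2·9.81) = 34.0/19.62 = 1.73 m.

h = 1.73 m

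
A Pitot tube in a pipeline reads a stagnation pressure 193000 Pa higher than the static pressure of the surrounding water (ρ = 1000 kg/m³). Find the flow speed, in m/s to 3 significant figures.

v = 19.6 m/s

Bernoulli between the free stream and the stagnation point: ½ρv² = P_stag − P_static.
v = √(2ΔP/ρ) = √(2·193000/1000) = 19.6 m/s.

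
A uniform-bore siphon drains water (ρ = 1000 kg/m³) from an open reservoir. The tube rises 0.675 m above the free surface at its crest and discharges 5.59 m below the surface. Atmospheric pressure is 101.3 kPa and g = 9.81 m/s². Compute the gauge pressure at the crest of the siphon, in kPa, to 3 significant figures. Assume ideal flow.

From the surface to the outlet (both open to atmosphere, surface at rest): v = √(2g·h_out) = √(2·9.81·5.59) = 10.5 m/s.
Continuity keeps v the same throughout the tube; from surface to crest, P_atm + 0 = P_top + ½ρv² + ρg·h_top.
P_top = 101300 − ½·1000·10.5² − 1000·9.81·0.675 = 39800 Pa. So P_gauge = P_top − P_atm = -61500 Pa.

P_gauge ≈ -61.5 kPa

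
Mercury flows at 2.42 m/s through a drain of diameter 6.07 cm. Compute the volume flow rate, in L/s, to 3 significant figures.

Q = A·v = 0.00289 m² × 2.42 m/s = 0.00700 m³/s.
Converting: 0.00700 m³/s × 1000 = 7.00 L/s.

Q ≈ 7.00 L/s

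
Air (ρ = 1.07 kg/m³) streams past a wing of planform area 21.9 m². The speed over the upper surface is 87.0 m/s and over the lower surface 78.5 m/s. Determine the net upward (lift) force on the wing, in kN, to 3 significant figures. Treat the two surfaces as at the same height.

F ≈ 16.5 kN

The faster flow above has the lower pressure; Bernoulli (same height) gives ΔP = ½ρ(v_up² − v_low²).
ΔP = ½·1.07·(87.0² − 78.5²) = 753 Pa.
Lift = ΔP · A = 753 × 21.9 = 16500 N.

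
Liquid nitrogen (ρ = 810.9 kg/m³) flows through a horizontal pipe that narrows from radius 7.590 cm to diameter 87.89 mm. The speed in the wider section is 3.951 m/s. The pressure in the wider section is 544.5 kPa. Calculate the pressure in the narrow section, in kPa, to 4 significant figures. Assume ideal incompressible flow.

494.5 kPa

Mass conservation (A₁v₁ = A₂v₂) gives v₂ = 3.951 × 181.0/60.67 = 11.79 m/s.
With no height change, Bernoulli's equation is P₁ + ½ρv₁² = P₂ + ½ρv₂².
P₂ = P₁ − ½ρ(v₂² − v₁²) = 544500 − ½·810.9·(11.79² − 3.951²) = 544500 − 49990 = 494500 Pa.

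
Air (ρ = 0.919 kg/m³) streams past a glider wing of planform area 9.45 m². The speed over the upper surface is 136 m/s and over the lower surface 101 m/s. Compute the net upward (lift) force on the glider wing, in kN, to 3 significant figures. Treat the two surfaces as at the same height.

The faster flow above has the lower pressure; Bernoulli (same height) gives ΔP = ½ρ(v_up² − v_low²).
ΔP = ½·0.919·(136² − 101²) = 3810 Pa.
Lift = ΔP · A = 3810 × 9.45 = 36000 N.

F ≈ 36.0 kN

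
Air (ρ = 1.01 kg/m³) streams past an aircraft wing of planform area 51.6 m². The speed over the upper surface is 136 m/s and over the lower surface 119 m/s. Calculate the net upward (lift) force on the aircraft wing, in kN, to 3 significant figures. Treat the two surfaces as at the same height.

F ≈ 113 kN

The faster flow above has the lower pressure; Bernoulli (same height) gives ΔP = ½ρ(v_up² − v_low²).
ΔP = ½·1.01·(136² − 119²) = 2190 Pa.
Lift = ΔP · A = 2190 × 51.6 = 113000 N.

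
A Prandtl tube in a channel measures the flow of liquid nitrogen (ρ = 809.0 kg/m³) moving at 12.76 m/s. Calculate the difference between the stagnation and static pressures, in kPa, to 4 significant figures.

Bernoulli between the free stream and the stagnation point: ½ρv² = P_stag − P_static.
ΔP = ½·809.0·12.76² = 65860 Pa.

ΔP ≈ 65.86 kPa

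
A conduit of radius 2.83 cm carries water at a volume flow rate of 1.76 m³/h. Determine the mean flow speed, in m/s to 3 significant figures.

Q = 1.76 m³/h = 0.000489 m³/s.
v = Q/A = 0.000489 / 0.00252 = 0.194 m/s.

v = 0.194 m/s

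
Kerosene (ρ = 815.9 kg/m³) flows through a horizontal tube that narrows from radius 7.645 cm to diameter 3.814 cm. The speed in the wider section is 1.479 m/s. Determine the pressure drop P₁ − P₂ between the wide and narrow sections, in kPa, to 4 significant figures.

The volume flow rate is constant, so v₂ = (A₁/A₂)v₁ = (183.6/11.42)·1.479 = 23.77 m/s.
Along the horizontal streamline, P + ½ρv² is constant.
P₁ − P₂ = ½·815.9·(23.77² − 1.479²) = ½·815.9·562.8 = 229600 Pa.

ΔP = 229.6 kPa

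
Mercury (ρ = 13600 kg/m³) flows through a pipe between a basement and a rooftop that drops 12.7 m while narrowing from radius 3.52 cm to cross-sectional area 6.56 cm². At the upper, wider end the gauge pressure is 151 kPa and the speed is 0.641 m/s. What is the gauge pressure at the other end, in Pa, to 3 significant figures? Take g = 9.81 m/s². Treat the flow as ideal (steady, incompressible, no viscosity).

1750000 Pa

By continuity, v₂ = v₁·A₁/A₂ = 0.641·(38.9/6.56) = 3.80 m/s.
Bernoulli: P₁ + ½ρv₁² + ρg h₁ = P₂ + ½ρv₂² + ρg h₂, so P₂ = P₁ + ½ρ(v₁² − v₂²) − ρg(h₂ − h₁).
P₂ = 151000 + ½·13600·(0.641² − 3.80²) − 13600·9.81·(−12.7) = 151000 + (-95600) − (-1690000) = 1750000 Pa.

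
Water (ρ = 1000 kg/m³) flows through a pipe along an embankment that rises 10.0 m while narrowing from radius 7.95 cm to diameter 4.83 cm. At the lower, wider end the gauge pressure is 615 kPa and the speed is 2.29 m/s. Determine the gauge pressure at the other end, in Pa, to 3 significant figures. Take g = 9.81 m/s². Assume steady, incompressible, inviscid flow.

P₂ = 212000 Pa

The volume flow rate is constant, so v₂ = (A₁/A₂)v₁ = (199/18.3)·2.29 = 24.8 m/s.
Applying Bernoulli between the two ends and solving for P₂: P₂ = P₁ + ½ρ(v₁² − v₂²) − ρgΔh.
P₂ = 615000 + ½·1000·(2.29² − 24.8²) − 1000·9.81·(+10.0) = 615000 + (-305000) − (98100) = 212000 Pa.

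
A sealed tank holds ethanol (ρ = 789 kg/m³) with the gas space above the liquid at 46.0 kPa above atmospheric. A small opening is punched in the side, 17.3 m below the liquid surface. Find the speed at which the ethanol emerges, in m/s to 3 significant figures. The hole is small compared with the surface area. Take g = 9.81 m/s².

Take point 1 at the surface (v₁ ≈ 0) and point 2 at the hole (at atmospheric pressure). Bernoulli: P₁ + ρg h = P_atm + ½ρv₂².
With P₁ − P_atm = 46000 Pa, v₂ = √(2gh + 2ΔP/ρ) = √(2·9.81·17.3 + 2·46000/789) = 21.4 m/s.

v ≈ 21.4 m/s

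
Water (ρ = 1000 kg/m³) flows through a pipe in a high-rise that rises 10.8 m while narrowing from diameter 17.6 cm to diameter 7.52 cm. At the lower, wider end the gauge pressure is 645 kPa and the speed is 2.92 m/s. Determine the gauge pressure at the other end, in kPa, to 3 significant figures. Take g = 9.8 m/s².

Continuity gives A₁v₁ = A₂v₂, so v₂ = (243 cm²)/(44.4 cm²) × 2.92 m/s = 16.0 m/s.
Energy conservation along the streamline gives P₂ = P₁ − ½ρ(v₂² − v₁²) − ρg(h₂ − h₁).
P₂ = 645000 + ½·1000·(2.92² − 16.0²) − 1000·9.8·(+10.8) = 645000 + (-124000) − (106000) = 416000 Pa.

416 kPa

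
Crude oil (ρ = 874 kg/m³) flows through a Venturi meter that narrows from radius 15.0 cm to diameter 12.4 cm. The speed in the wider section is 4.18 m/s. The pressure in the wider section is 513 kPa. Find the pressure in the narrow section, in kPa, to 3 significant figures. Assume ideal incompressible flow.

Mass conservation (A₁v₁ = A₂v₂) gives v₂ = 4.18 × 707/121 = 24.5 m/s.
Bernoulli (h₁ = h₂): P₁ − P₂ = ½ρ(v₂² − v₁²).
P₂ = P₁ − ½ρ(v₂² − v₁²) = 513000 − ½·874·(24.5² − 4.18²) = 513000 − 254000 = 259000 Pa.

P₂ ≈ 259 kPa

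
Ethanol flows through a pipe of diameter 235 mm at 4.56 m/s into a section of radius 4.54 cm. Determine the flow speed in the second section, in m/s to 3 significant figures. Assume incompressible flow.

v₂ ≈ 30.5 m/s

The volume flow rate is constant, so v₂ = (A₁/A₂)v₁ = (434/64.8)·4.56 = 30.5 m/s.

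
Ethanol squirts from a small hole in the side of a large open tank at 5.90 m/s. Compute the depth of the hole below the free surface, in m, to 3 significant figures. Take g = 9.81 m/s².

1.77 m

Torricelli: v = √(2gh), so h = v²/(2g).
h = 5.90²/(2·9.81) = 34.8/19.62 = 1.77 m.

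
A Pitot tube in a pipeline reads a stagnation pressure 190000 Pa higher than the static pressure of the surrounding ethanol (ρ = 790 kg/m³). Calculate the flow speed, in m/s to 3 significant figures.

v ≈ 21.9 m/s

Bernoulli between the free stream and the stagnation point: ½ρv² = P_stag − P_static.
v = √(2ΔP/ρ) = √(2·190000/790) = 21.9 m/s.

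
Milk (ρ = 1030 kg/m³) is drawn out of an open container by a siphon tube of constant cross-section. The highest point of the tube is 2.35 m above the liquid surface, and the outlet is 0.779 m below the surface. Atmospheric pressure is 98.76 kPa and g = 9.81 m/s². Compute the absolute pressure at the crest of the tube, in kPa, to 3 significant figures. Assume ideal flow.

P_top = 67.1 kPa

From the surface to the outlet (both open to atmosphere, surface at rest): v = √(2g·h_out) = √(2·9.81·0.779) = 3.91 m/s.
The bore is uniform, so the speed at the crest is the same v. Bernoulli surface→crest: P_atm = P_top + ½ρv² + ρg·h_top.
P_top = 98760 − ½·1030·3.91² − 1030·9.81·2.35 = 67100 Pa.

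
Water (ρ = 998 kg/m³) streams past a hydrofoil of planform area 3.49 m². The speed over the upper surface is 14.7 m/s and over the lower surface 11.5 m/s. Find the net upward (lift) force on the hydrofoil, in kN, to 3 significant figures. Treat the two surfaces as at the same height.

With equal heights on the two surfaces, Bernoulli gives P_lower − P_upper = ½ρ(v_upper² − v_lower²).
ΔP = ½·998·(14.7² − 11.5²) = 41800 Pa.
Lift = ΔP · A = 41800 × 3.49 = 146000 N.

F ≈ 146 kN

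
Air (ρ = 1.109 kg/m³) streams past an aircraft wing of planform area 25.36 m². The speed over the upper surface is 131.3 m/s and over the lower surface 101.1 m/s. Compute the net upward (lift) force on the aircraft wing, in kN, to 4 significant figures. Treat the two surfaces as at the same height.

F = 98.69 kN

From P + ½ρv² = const at equal height, P_low − P_up = ½ρ(v_up² − v_low²).
ΔP = ½·1.109·(131.3² − 101.1²) = 3892 Pa.
Lift = ΔP · A = 3892 × 25.36 = 98690 N.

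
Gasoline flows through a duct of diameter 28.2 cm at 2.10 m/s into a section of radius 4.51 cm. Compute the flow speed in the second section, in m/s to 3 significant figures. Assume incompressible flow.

Continuity gives A₁v₁ = A₂v₂, so v₂ = (625 cm²)/(63.9 cm²) × 2.10 m/s = 20.5 m/s.

v₂ = 20.5 m/s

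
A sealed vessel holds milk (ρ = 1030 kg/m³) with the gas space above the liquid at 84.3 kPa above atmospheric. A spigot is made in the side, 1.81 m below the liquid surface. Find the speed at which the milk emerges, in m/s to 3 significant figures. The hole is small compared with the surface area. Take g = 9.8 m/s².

Take point 1 at the surface (v₁ ≈ 0) and point 2 at the hole (at atmospheric pressure). Bernoulli: P₁ + ρg h = P_atm + ½ρv₂².
With P₁ − P_atm = 84300 Pa, v₂ = √(2gh + 2ΔP/ρ) = √(2·9.8·1.81 + 2·84300/1030) = 14.1 m/s.

v = 14.1 m/s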